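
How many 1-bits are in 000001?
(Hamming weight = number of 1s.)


Counting 1s in 000001

1


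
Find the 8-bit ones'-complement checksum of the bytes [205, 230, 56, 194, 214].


Sum = 899 mod 256 = 131
Complement = 124

124


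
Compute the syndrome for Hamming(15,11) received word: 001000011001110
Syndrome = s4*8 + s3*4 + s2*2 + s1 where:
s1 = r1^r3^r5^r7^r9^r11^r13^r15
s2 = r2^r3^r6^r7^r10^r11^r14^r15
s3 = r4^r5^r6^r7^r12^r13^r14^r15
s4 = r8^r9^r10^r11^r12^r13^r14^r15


s1=1, s2=0, s3=1, s4=1

Syndrome = 13 (error at position 13)


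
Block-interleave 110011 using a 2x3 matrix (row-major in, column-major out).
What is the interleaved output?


Matrix:
  110
  011
Read columns: 101101

101101


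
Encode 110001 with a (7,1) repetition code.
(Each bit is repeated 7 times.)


Each bit -> 7 copies

111111111111110000000000000000000001111111


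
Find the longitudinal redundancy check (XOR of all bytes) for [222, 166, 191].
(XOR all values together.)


XOR chain: 222 ^ 166 ^ 191 = 199

199


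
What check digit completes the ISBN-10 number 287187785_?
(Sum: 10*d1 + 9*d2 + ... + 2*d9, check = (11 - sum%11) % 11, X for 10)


Weighted sum: 300
300 mod 11 = 3

Check digit: 8


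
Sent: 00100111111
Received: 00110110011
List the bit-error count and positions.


XOR: 00010001100

3 error(s) at position(s): 3, 7, 8


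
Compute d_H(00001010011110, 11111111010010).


XOR: 11110101001100
Count of 1s: 8

8


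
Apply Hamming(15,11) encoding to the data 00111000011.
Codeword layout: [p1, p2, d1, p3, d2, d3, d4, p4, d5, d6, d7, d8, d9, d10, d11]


Parity bits: p1=1, p2=0, p3=0, p4=1

100001111000011


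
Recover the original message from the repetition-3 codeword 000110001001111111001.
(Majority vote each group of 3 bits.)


Groups: 000, 110, 001, 001, 111, 111, 001
Majority votes: 0100110

0100110


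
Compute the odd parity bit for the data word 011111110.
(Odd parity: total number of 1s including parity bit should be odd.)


Number of 1s in data: 7
Parity bit: 0

0


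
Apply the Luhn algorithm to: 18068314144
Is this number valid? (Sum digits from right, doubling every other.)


Luhn sum = 47
47 mod 10 = 7

Invalid (Luhn sum mod 10 = 7)


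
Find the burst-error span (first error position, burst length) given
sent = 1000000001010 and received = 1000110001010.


XOR: 0000110000000

Burst at position 4, length 2


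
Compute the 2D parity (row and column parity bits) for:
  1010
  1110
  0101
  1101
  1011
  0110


Row parities: 010110
Column parities: 0001

Row P: 010110, Col P: 0001, Corner: 1


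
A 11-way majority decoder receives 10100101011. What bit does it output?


Ones: 6 out of 11
Threshold: 6

1 (6/11 voted 1)


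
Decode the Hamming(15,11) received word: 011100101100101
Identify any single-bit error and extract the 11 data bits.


Syndrome = 3: error at position 3

Data: 00011100101 (corrected bit 3)


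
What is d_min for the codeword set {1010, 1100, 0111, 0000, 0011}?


Comparing all pairs, minimum distance: 1
Can detect 0 errors, correct 0 errors

1


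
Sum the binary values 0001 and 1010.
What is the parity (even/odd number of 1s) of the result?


0001 = 1
1010 = 10
Sum = 11 = 1011
1s count = 3

odd parity (3 ones in 1011)


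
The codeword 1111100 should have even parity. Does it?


Number of 1s: 5

No, parity error (5 ones)


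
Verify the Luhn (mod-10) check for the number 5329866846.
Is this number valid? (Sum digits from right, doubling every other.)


Luhn sum = 55
55 mod 10 = 5

Invalid (Luhn sum mod 10 = 5)


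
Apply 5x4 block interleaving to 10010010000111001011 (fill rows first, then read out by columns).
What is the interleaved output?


Matrix:
  1001
  0010
  0001
  1100
  1011
Read columns: 10011000100100110101

10011000100100110101


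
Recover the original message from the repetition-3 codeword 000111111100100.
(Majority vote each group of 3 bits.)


Groups: 000, 111, 111, 100, 100
Majority votes: 01100

01100


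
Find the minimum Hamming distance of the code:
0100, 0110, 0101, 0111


Comparing all pairs, minimum distance: 1
Can detect 0 errors, correct 0 errors

1


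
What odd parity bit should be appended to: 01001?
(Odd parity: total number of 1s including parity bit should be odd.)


Number of 1s in data: 2
Parity bit: 1

1


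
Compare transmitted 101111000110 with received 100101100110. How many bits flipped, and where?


XOR: 001010100000

3 error(s) at position(s): 2, 4, 6


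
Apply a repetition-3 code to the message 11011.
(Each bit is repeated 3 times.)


Each bit -> 3 copies

111111000111111


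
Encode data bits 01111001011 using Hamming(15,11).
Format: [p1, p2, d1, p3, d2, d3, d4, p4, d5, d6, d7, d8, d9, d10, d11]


Parity bits: p1=0, p2=0, p3=0, p4=0

000011101001011


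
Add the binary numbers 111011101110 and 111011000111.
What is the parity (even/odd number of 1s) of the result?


111011101110 = 3822
111011000111 = 3783
Sum = 7605 = 1110110110101
1s count = 9

odd parity (9 ones in 1110110110101)


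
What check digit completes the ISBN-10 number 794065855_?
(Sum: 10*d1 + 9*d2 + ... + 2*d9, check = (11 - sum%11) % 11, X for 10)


Weighted sum: 301
301 mod 11 = 4

Check digit: 7


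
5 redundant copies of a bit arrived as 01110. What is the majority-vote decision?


Ones: 3 out of 5
Threshold: 3

1 (3/5 voted 1)


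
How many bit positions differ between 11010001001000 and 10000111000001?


XOR: 01010110001001
Count of 1s: 6

6


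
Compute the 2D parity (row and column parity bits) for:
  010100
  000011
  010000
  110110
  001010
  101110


Row parities: 001000
Column parities: 010101

Row P: 001000, Col P: 010101, Corner: 1


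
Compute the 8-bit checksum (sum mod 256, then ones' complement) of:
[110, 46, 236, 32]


Sum = 424 mod 256 = 168
Complement = 87

87


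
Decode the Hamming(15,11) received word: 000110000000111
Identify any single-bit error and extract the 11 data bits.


Syndrome = 13: error at position 13

Data: 01000000011 (corrected bit 13)


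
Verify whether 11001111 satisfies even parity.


Number of 1s: 6

Yes, parity is correct (6 ones)


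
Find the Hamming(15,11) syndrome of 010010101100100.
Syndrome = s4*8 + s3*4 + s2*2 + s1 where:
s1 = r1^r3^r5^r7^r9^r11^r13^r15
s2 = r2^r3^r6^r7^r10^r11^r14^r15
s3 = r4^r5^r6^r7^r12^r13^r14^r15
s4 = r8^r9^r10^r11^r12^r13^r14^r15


s1=0, s2=1, s3=1, s4=1

Syndrome = 14 (error at position 14)


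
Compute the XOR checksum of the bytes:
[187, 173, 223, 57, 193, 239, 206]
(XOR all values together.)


XOR chain: 187 ^ 173 ^ 223 ^ 57 ^ 193 ^ 239 ^ 206 = 16

16


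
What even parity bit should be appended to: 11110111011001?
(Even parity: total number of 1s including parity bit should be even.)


Number of 1s in data: 10
Parity bit: 0

0


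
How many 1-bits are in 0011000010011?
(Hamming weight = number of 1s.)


Counting 1s in 0011000010011

5


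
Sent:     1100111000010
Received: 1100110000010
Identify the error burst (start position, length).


XOR: 0000001000000

Burst at position 6, length 1


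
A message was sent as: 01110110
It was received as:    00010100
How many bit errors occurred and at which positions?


XOR: 01100010

3 error(s) at position(s): 1, 2, 6


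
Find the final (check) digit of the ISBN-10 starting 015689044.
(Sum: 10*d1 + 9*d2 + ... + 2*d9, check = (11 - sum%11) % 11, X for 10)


Weighted sum: 204
204 mod 11 = 6

Check digit: 5


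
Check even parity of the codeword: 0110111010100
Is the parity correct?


Number of 1s: 7

No, parity error (7 ones)


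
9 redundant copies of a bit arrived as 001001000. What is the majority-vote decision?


Ones: 2 out of 9
Threshold: 5

0 (2/9 voted 1)


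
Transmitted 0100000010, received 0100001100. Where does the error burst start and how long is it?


XOR: 0000001110

Burst at position 6, length 3


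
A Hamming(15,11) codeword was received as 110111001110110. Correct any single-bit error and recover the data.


Syndrome = 15: error at position 15

Data: 01101110111 (corrected bit 15)


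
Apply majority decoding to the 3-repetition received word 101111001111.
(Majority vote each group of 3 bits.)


Groups: 101, 111, 001, 111
Majority votes: 1101

1101


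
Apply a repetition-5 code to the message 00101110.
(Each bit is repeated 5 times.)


Each bit -> 5 copies

0000000000111110000011111111111111100000


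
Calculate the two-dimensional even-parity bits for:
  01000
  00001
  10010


Row parities: 110
Column parities: 11011

Row P: 110, Col P: 11011, Corner: 0


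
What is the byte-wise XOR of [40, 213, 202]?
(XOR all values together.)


XOR chain: 40 ^ 213 ^ 202 = 55

55


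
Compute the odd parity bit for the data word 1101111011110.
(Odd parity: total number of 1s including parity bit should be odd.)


Number of 1s in data: 10
Parity bit: 1

1


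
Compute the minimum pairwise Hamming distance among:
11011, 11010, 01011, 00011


Comparing all pairs, minimum distance: 1
Can detect 0 errors, correct 0 errors

1


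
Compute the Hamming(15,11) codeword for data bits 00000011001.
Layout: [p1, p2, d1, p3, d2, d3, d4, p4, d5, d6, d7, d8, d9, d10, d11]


Parity bits: p1=0, p2=0, p3=0, p4=1

000000010011001


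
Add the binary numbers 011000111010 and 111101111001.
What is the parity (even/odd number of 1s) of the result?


011000111010 = 1594
111101111001 = 3961
Sum = 5555 = 1010110110011
1s count = 8

even parity (8 ones in 1010110110011)


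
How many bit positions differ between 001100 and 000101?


XOR: 001001
Count of 1s: 2

2


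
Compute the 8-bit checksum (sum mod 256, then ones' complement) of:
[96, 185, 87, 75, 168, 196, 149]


Sum = 956 mod 256 = 188
Complement = 67

67


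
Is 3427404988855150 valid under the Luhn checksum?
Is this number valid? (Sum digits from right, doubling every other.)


Luhn sum = 76
76 mod 10 = 6

Invalid (Luhn sum mod 10 = 6)


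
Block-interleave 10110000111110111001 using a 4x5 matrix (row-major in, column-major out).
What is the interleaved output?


Matrix:
  10110
  00011
  11101
  11001
Read columns: 10110011101011000111

10110011101011000111


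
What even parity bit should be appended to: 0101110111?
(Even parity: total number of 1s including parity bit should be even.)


Number of 1s in data: 7
Parity bit: 1

1


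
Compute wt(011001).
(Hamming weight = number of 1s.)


Counting 1s in 011001

3


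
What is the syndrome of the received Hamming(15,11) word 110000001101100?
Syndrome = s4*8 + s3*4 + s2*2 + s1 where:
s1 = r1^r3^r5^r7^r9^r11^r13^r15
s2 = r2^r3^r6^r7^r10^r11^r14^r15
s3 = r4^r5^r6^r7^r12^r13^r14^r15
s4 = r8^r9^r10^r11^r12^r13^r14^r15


s1=1, s2=0, s3=0, s4=0

Syndrome = 1 (error at position 1)


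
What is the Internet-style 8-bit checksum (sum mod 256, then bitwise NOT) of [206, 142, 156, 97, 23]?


Sum = 624 mod 256 = 112
Complement = 143

143


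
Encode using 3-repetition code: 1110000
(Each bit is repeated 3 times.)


Each bit -> 3 copies

111111111000000000000


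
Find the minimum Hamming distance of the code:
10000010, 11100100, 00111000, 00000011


Comparing all pairs, minimum distance: 2
Can detect 1 errors, correct 0 errors

2


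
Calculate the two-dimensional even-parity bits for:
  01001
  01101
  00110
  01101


Row parities: 0101
Column parities: 01111

Row P: 0101, Col P: 01111, Corner: 0


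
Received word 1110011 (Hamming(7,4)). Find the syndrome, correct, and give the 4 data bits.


Syndrome = 1: error at position 1

Data: 1011 (corrected bit 1)


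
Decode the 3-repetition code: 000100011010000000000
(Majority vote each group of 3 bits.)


Groups: 000, 100, 011, 010, 000, 000, 000
Majority votes: 0010000

0010000


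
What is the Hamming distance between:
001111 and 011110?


XOR: 010001
Count of 1s: 2

2


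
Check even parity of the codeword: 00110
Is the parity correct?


Number of 1s: 2

Yes, parity is correct (2 ones)


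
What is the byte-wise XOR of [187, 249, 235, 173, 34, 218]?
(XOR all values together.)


XOR chain: 187 ^ 249 ^ 235 ^ 173 ^ 34 ^ 218 = 252

252


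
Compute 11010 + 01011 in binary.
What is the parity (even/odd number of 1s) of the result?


11010 = 26
01011 = 11
Sum = 37 = 100101
1s count = 3

odd parity (3 ones in 100101)


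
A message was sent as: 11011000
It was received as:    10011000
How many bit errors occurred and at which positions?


XOR: 01000000

1 error(s) at position(s): 1


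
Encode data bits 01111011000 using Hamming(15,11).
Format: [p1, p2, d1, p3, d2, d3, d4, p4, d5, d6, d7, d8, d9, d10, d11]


Parity bits: p1=0, p2=1, p3=0, p4=1

010011111011000


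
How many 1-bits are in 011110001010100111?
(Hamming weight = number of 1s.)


Counting 1s in 011110001010100111

10


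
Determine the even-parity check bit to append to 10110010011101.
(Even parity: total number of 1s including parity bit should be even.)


Number of 1s in data: 8
Parity bit: 0

0


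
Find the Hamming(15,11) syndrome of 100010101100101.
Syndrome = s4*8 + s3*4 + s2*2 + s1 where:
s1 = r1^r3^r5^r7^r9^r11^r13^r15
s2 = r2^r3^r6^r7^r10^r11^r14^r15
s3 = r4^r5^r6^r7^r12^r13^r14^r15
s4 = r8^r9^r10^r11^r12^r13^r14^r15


s1=0, s2=1, s3=0, s4=0

Syndrome = 2 (error at position 2)


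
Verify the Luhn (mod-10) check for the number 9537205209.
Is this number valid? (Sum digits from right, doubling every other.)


Luhn sum = 43
43 mod 10 = 3

Invalid (Luhn sum mod 10 = 3)


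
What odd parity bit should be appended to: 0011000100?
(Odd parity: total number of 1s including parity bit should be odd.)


Number of 1s in data: 3
Parity bit: 0

0


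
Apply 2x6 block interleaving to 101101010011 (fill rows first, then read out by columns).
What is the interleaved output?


Matrix:
  101101
  010011
Read columns: 100110100111

100110100111


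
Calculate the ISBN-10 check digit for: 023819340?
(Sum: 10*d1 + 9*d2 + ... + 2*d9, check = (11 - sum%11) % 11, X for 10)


Weighted sum: 173
173 mod 11 = 8

Check digit: 3


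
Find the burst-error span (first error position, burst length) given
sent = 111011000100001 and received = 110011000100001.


XOR: 001000000000000

Burst at position 2, length 1


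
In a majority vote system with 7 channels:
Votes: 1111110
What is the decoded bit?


Ones: 6 out of 7
Threshold: 4

1 (6/7 voted 1)


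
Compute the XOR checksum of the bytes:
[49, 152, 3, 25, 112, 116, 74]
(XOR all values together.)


XOR chain: 49 ^ 152 ^ 3 ^ 25 ^ 112 ^ 116 ^ 74 = 253

253


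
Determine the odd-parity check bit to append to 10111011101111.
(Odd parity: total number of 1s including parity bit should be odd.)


Number of 1s in data: 11
Parity bit: 0

0


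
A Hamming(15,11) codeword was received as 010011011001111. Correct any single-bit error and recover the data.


Syndrome = 0: no error detected

Data: 01101001111 (no errors)


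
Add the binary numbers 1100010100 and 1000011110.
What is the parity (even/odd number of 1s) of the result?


1100010100 = 788
1000011110 = 542
Sum = 1330 = 10100110010
1s count = 5

odd parity (5 ones in 10100110010)


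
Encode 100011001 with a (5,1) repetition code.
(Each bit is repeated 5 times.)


Each bit -> 5 copies

111110000000000000001111111111000000000011111


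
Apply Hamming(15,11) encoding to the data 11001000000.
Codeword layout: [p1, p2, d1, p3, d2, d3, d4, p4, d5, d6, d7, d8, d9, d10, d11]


Parity bits: p1=1, p2=1, p3=1, p4=1

111110011000000


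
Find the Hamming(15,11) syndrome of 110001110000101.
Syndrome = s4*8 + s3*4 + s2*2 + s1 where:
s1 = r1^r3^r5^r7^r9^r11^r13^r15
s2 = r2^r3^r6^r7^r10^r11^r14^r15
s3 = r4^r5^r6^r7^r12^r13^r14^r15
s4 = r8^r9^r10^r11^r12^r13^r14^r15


s1=0, s2=0, s3=0, s4=1

Syndrome = 8 (error at position 8)


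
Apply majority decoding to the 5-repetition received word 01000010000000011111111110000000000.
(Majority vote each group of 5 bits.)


Groups: 01000, 01000, 00000, 11111, 11111, 00000, 00000
Majority votes: 0001100

0001100


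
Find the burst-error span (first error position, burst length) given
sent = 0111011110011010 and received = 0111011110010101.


XOR: 0000000000001111

Burst at position 12, length 4


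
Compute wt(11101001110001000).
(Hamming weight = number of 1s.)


Counting 1s in 11101001110001000

8


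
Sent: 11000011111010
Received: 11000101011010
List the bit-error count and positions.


XOR: 00000110100000

3 error(s) at position(s): 5, 6, 8


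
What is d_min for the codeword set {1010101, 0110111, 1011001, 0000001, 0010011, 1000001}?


Comparing all pairs, minimum distance: 1
Can detect 0 errors, correct 0 errors

1


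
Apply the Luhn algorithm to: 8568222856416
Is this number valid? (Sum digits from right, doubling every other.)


Luhn sum = 57
57 mod 10 = 7

Invalid (Luhn sum mod 10 = 7)


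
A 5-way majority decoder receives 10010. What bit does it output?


Ones: 2 out of 5
Threshold: 3

0 (2/5 voted 1)


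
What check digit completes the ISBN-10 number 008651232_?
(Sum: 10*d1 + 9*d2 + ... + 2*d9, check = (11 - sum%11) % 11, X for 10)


Weighted sum: 162
162 mod 11 = 8

Check digit: 3


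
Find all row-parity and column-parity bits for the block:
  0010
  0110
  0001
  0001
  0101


Row parities: 10110
Column parities: 0001

Row P: 10110, Col P: 0001, Corner: 1


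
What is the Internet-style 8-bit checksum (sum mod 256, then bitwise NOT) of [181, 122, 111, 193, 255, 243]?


Sum = 1105 mod 256 = 81
Complement = 174

174


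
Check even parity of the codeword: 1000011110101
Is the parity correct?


Number of 1s: 7

No, parity error (7 ones)


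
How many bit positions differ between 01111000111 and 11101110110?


XOR: 10010110001
Count of 1s: 5

5


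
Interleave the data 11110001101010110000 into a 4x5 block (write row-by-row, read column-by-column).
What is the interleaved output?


Matrix:
  11110
  00110
  10101
  10000
Read columns: 10111000111011000010

10111000111011000010


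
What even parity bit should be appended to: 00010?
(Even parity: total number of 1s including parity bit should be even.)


Number of 1s in data: 1
Parity bit: 1

1


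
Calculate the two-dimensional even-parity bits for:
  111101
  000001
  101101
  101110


Row parities: 1100
Column parities: 111111

Row P: 1100, Col P: 111111, Corner: 0


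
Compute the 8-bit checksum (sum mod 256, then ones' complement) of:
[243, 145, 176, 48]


Sum = 612 mod 256 = 100
Complement = 155

155


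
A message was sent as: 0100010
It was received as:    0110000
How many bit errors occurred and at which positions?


XOR: 0010010

2 error(s) at position(s): 2, 5


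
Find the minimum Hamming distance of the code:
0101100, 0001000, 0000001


Comparing all pairs, minimum distance: 2
Can detect 1 errors, correct 0 errors

2


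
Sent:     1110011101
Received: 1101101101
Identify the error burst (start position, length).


XOR: 0011110000

Burst at position 2, length 4


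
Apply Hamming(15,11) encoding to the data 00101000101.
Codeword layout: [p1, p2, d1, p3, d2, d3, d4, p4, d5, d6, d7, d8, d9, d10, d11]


Parity bits: p1=1, p2=0, p3=1, p4=1

100101011000101


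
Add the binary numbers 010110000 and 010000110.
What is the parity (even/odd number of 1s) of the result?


010110000 = 176
010000110 = 134
Sum = 310 = 100110110
1s count = 5

odd parity (5 ones in 100110110)


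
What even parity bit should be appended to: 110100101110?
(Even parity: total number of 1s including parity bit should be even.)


Number of 1s in data: 7
Parity bit: 1

1


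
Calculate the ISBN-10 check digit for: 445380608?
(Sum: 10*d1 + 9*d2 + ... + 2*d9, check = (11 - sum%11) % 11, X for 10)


Weighted sum: 225
225 mod 11 = 5

Check digit: 6


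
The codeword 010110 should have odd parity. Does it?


Number of 1s: 3

Yes, parity is correct (3 ones)


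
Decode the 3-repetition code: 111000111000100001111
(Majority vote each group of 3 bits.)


Groups: 111, 000, 111, 000, 100, 001, 111
Majority votes: 1010001

1010001


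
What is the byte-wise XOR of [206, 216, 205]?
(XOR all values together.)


XOR chain: 206 ^ 216 ^ 205 = 219

219


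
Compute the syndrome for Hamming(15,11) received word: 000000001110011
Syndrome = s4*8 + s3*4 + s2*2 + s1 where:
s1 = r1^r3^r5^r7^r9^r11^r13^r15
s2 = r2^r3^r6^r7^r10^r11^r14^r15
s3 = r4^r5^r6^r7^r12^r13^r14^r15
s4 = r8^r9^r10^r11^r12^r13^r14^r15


s1=1, s2=0, s3=0, s4=1

Syndrome = 9 (error at position 9)


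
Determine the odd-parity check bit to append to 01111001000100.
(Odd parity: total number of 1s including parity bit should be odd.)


Number of 1s in data: 6
Parity bit: 1

1


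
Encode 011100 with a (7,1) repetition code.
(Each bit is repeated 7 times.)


Each bit -> 7 copies

000000011111111111111111111100000000000000


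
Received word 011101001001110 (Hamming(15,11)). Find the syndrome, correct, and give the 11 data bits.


Syndrome = 5: error at position 5

Data: 11101001110 (corrected bit 5)


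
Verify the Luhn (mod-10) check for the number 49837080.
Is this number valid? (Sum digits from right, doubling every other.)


Luhn sum = 39
39 mod 10 = 9

Invalid (Luhn sum mod 10 = 9)


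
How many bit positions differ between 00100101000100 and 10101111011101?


XOR: 10001010011001
Count of 1s: 6

6


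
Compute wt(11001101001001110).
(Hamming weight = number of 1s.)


Counting 1s in 11001101001001110

9


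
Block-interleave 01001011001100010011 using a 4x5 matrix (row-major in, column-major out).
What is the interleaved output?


Matrix:
  01001
  01100
  11000
  10011
Read columns: 00111110010000011001

00111110010000011001


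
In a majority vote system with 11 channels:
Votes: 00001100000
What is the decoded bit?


Ones: 2 out of 11
Threshold: 6

0 (2/11 voted 1)


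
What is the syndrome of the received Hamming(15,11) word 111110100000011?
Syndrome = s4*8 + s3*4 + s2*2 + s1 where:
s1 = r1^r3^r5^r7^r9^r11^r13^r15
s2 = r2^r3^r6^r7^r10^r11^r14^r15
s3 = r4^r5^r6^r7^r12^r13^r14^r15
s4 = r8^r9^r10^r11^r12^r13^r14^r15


s1=1, s2=1, s3=1, s4=0

Syndrome = 7 (error at position 7)


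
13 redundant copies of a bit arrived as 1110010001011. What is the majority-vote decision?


Ones: 7 out of 13
Threshold: 7

1 (7/13 voted 1)


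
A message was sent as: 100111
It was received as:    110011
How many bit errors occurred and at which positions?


XOR: 010100

2 error(s) at position(s): 1, 3


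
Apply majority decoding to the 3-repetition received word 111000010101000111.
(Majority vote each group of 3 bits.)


Groups: 111, 000, 010, 101, 000, 111
Majority votes: 100101

100101


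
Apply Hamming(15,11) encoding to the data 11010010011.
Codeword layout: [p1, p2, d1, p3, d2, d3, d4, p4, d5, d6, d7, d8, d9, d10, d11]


Parity bits: p1=1, p2=1, p3=0, p4=1

111010110010011


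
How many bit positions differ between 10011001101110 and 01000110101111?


XOR: 11011111000001
Count of 1s: 8

8


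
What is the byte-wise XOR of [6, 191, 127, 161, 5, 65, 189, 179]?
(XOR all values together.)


XOR chain: 6 ^ 191 ^ 127 ^ 161 ^ 5 ^ 65 ^ 189 ^ 179 = 45

45


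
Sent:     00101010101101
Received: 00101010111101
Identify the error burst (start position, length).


XOR: 00000000010000

Burst at position 9, length 1


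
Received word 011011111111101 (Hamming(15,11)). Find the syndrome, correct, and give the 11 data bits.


Syndrome = 11: error at position 11

Data: 11111101101 (corrected bit 11)


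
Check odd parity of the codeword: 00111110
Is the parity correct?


Number of 1s: 5

Yes, parity is correct (5 ones)


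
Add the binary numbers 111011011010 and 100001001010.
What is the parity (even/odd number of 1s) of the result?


111011011010 = 3802
100001001010 = 2122
Sum = 5924 = 1011100100100
1s count = 6

even parity (6 ones in 1011100100100)


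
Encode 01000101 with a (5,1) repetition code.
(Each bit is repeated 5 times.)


Each bit -> 5 copies

0000011111000000000000000111110000011111


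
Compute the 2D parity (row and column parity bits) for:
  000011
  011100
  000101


Row parities: 010
Column parities: 011010

Row P: 010, Col P: 011010, Corner: 1


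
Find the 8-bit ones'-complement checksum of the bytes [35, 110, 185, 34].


Sum = 364 mod 256 = 108
Complement = 147

147


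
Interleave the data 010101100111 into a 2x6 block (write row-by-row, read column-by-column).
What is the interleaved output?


Matrix:
  010101
  100111
Read columns: 011000110111

011000110111


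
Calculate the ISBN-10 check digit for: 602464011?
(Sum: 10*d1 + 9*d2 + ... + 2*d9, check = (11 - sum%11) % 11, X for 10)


Weighted sum: 165
165 mod 11 = 0

Check digit: 0


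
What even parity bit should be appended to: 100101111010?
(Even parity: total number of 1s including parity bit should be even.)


Number of 1s in data: 7
Parity bit: 1

1


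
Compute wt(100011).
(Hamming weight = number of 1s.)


Counting 1s in 100011

3


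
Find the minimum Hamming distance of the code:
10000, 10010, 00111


Comparing all pairs, minimum distance: 1
Can detect 0 errors, correct 0 errors

1


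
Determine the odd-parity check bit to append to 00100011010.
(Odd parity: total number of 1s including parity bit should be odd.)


Number of 1s in data: 4
Parity bit: 1

1


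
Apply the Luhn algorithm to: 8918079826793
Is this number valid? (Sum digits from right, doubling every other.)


Luhn sum = 70
70 mod 10 = 0

Valid (Luhn sum mod 10 = 0)


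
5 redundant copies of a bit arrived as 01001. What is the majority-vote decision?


Ones: 2 out of 5
Threshold: 3

0 (2/5 voted 1)


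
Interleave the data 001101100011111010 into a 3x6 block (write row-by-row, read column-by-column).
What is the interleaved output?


Matrix:
  001101
  100011
  111010
Read columns: 011001101100011110

011001101100011110


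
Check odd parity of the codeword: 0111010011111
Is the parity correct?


Number of 1s: 9

Yes, parity is correct (9 ones)


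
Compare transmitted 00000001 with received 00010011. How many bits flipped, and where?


XOR: 00010010

2 error(s) at position(s): 3, 6


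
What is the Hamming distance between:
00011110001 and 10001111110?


XOR: 10010001111
Count of 1s: 6

6


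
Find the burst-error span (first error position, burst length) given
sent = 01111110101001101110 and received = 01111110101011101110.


XOR: 00000000000010000000

Burst at position 12, length 1


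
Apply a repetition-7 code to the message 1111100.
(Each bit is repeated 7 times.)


Each bit -> 7 copies

1111111111111111111111111111111111100000000000000


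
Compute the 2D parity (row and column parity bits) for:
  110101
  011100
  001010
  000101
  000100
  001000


Row parities: 010011
Column parities: 101010

Row P: 010011, Col P: 101010, Corner: 1


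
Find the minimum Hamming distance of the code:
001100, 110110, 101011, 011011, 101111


Comparing all pairs, minimum distance: 1
Can detect 0 errors, correct 0 errors

1


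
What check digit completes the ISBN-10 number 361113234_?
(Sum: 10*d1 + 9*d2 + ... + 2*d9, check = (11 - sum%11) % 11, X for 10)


Weighted sum: 145
145 mod 11 = 2

Check digit: 9


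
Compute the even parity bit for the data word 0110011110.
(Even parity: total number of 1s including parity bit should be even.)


Number of 1s in data: 6
Parity bit: 0

0


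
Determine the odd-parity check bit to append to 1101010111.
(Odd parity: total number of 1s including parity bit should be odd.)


Number of 1s in data: 7
Parity bit: 0

0


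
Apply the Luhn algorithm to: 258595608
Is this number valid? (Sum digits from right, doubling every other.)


Luhn sum = 36
36 mod 10 = 6

Invalid (Luhn sum mod 10 = 6)


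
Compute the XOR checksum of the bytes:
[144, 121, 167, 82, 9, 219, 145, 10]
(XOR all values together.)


XOR chain: 144 ^ 121 ^ 167 ^ 82 ^ 9 ^ 219 ^ 145 ^ 10 = 85

85


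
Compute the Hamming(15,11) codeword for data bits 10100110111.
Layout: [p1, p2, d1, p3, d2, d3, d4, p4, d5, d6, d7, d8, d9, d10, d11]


Parity bits: p1=0, p2=0, p3=0, p4=1

001001010110111


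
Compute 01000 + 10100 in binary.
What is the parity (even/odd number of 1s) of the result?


01000 = 8
10100 = 20
Sum = 28 = 11100
1s count = 3

odd parity (3 ones in 11100)


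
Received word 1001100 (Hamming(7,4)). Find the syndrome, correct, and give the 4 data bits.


Syndrome = 0: no error detected

Data: 0100 (no errors)


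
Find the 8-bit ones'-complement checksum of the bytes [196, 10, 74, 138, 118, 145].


Sum = 681 mod 256 = 169
Complement = 86

86


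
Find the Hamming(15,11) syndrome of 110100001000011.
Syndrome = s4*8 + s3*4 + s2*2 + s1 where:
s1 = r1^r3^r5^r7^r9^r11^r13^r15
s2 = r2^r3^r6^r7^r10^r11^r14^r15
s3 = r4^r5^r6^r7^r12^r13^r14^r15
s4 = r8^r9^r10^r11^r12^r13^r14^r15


s1=1, s2=1, s3=1, s4=1

Syndrome = 15 (error at position 15)


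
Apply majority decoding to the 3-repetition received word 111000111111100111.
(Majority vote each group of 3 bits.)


Groups: 111, 000, 111, 111, 100, 111
Majority votes: 101101

101101


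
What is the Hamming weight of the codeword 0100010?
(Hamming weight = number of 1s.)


Counting 1s in 0100010

2


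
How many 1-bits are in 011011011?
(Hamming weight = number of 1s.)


Counting 1s in 011011011

6


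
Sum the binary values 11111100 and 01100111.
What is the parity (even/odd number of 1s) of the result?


11111100 = 252
01100111 = 103
Sum = 355 = 101100011
1s count = 5

odd parity (5 ones in 101100011)


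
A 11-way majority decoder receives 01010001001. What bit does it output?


Ones: 4 out of 11
Threshold: 6

0 (4/11 voted 1)


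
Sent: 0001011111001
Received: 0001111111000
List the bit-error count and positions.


XOR: 0000100000001

2 error(s) at position(s): 4, 12


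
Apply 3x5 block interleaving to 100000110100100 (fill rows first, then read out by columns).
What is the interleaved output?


Matrix:
  10000
  01101
  00100
Read columns: 100010011000010

100010011000010


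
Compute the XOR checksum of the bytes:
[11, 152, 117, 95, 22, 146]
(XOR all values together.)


XOR chain: 11 ^ 152 ^ 117 ^ 95 ^ 22 ^ 146 = 61

61


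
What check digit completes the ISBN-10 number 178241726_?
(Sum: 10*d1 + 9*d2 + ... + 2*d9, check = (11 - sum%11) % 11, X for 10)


Weighted sum: 226
226 mod 11 = 6

Check digit: 5


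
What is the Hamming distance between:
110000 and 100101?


XOR: 010101
Count of 1s: 3

3


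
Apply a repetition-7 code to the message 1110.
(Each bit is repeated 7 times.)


Each bit -> 7 copies

1111111111111111111110000000


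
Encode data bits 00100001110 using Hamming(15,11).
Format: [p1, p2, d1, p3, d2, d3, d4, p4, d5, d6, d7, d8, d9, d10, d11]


Parity bits: p1=1, p2=0, p3=0, p4=1

100001010001110


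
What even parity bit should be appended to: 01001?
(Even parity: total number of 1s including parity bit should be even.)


Number of 1s in data: 2
Parity bit: 0

0


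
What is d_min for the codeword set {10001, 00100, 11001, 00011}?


Comparing all pairs, minimum distance: 1
Can detect 0 errors, correct 0 errors

1


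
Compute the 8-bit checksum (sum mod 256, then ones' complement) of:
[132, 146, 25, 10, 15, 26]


Sum = 354 mod 256 = 98
Complement = 157

157


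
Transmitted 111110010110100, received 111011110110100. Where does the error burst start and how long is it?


XOR: 000101100000000

Burst at position 3, length 4


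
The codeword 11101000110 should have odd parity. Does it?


Number of 1s: 6

No, parity error (6 ones)


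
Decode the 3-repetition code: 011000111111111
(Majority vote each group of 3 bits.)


Groups: 011, 000, 111, 111, 111
Majority votes: 10111

10111


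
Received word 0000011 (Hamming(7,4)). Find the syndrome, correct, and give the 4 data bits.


Syndrome = 1: error at position 1

Data: 0011 (corrected bit 1)


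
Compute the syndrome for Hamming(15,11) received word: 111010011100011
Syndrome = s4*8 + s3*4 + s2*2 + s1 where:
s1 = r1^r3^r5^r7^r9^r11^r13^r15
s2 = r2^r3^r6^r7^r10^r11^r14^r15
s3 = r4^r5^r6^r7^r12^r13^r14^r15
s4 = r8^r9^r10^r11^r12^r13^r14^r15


s1=1, s2=1, s3=1, s4=1

Syndrome = 15 (error at position 15)


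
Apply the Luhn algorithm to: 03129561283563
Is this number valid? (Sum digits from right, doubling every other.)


Luhn sum = 54
54 mod 10 = 4

Invalid (Luhn sum mod 10 = 4)


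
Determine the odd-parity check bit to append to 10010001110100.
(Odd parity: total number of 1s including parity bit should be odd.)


Number of 1s in data: 6
Parity bit: 1

1


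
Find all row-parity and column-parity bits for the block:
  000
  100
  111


Row parities: 011
Column parities: 011

Row P: 011, Col P: 011, Corner: 0


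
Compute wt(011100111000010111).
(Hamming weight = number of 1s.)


Counting 1s in 011100111000010111

10


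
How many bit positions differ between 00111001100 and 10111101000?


XOR: 10000100100
Count of 1s: 3

3


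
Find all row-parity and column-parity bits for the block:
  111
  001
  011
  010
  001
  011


Row parities: 110110
Column parities: 101

Row P: 110110, Col P: 101, Corner: 0


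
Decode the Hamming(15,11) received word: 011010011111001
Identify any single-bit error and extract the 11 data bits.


Syndrome = 7: error at position 7

Data: 11011111001 (corrected bit 7)


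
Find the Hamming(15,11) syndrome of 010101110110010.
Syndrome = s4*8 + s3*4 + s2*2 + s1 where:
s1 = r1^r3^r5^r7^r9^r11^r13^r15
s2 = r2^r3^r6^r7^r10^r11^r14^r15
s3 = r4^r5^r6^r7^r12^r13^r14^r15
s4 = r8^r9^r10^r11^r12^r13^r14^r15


s1=0, s2=0, s3=0, s4=0

Syndrome = 0 (no error)


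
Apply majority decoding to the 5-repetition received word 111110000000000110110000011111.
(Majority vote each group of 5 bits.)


Groups: 11111, 00000, 00000, 11011, 00000, 11111
Majority votes: 100101

100101


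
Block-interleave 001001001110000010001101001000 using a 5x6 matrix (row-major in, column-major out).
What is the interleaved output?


Matrix:
  001001
  001110
  000010
  001101
  001000
Read columns: 000000000011011010100110010010

000000000011011010100110010010


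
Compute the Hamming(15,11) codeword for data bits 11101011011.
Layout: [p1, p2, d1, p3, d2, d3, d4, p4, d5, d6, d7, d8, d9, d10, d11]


Parity bits: p1=1, p2=1, p3=1, p4=1

111111011011011


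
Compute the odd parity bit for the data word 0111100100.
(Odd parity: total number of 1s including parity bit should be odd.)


Number of 1s in data: 5
Parity bit: 0

0


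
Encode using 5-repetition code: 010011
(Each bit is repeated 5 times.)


Each bit -> 5 copies

000001111100000000001111111111


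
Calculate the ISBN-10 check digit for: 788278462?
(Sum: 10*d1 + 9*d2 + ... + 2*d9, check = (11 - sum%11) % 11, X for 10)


Weighted sum: 340
340 mod 11 = 10

Check digit: 1


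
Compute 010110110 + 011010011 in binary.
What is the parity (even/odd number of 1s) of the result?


010110110 = 182
011010011 = 211
Sum = 393 = 110001001
1s count = 4

even parity (4 ones in 110001001)


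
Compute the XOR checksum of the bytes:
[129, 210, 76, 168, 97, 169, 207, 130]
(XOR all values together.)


XOR chain: 129 ^ 210 ^ 76 ^ 168 ^ 97 ^ 169 ^ 207 ^ 130 = 50

50


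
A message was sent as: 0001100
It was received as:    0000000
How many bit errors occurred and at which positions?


XOR: 0001100

2 error(s) at position(s): 3, 4


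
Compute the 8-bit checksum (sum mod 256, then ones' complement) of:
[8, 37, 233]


Sum = 278 mod 256 = 22
Complement = 233

233


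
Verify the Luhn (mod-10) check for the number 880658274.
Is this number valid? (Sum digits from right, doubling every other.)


Luhn sum = 41
41 mod 10 = 1

Invalid (Luhn sum mod 10 = 1)


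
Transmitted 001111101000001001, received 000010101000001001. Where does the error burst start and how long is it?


XOR: 001101000000000000

Burst at position 2, length 4


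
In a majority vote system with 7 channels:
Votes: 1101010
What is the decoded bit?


Ones: 4 out of 7
Threshold: 4

1 (4/7 voted 1)


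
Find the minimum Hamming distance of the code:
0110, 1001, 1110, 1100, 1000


Comparing all pairs, minimum distance: 1
Can detect 0 errors, correct 0 errors

1


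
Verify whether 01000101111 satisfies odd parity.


Number of 1s: 6

No, parity error (6 ones)


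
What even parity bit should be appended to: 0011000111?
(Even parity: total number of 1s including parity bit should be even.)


Number of 1s in data: 5
Parity bit: 1

1


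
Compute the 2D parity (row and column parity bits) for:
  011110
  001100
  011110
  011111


Row parities: 0001
Column parities: 010011

Row P: 0001, Col P: 010011, Corner: 1


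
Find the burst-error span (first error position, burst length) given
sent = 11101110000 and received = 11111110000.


XOR: 00010000000

Burst at position 3, length 1


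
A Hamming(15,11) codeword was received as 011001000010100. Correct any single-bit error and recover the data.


Syndrome = 1: error at position 1

Data: 10100010100 (corrected bit 1)


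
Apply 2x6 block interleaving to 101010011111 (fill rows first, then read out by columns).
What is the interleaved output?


Matrix:
  101010
  011111
Read columns: 100111011101

100111011101


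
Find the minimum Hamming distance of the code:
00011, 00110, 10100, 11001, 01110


Comparing all pairs, minimum distance: 1
Can detect 0 errors, correct 0 errors

1


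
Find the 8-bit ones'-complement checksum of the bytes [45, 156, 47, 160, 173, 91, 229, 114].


Sum = 1015 mod 256 = 247
Complement = 8

8


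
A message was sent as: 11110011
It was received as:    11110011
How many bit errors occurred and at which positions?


XOR: 00000000

0 errors (received matches sent)


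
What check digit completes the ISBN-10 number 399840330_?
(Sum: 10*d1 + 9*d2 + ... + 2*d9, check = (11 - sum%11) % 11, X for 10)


Weighted sum: 284
284 mod 11 = 9

Check digit: 2


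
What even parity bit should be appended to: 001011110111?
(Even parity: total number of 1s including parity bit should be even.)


Number of 1s in data: 8
Parity bit: 0

0


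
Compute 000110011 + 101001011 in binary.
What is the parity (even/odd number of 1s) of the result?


000110011 = 51
101001011 = 331
Sum = 382 = 101111110
1s count = 7

odd parity (7 ones in 101111110)


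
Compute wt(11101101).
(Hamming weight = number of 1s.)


Counting 1s in 11101101

6


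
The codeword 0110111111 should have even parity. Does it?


Number of 1s: 8

Yes, parity is correct (8 ones)


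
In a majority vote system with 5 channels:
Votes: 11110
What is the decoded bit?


Ones: 4 out of 5
Threshold: 3

1 (4/5 voted 1)


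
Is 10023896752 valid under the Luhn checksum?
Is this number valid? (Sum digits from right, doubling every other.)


Luhn sum = 37
37 mod 10 = 7

Invalid (Luhn sum mod 10 = 7)


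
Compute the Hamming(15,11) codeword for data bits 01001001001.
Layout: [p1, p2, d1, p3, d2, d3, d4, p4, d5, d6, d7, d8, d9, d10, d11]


Parity bits: p1=1, p2=1, p3=1, p4=1

110110011001001
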